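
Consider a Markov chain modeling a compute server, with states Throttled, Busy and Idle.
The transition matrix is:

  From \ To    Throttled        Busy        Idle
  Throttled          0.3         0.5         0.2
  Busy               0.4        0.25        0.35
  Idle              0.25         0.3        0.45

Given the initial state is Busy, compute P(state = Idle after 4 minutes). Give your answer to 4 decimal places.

Propagate the distribution vector 4 minutes from Busy.
After 0 minutes: (0.0000, 1.0000, 0.0000)
After 1 minute: (0.4000, 0.2500, 0.3500)
After 2 minutes: (0.3075, 0.3675, 0.3250)
After 3 minutes: (0.3205, 0.3431, 0.3364)
After 4 minutes: (0.3175, 0.3469, 0.3356)
P(in Idle after 4 minutes) = 0.3356

0.3356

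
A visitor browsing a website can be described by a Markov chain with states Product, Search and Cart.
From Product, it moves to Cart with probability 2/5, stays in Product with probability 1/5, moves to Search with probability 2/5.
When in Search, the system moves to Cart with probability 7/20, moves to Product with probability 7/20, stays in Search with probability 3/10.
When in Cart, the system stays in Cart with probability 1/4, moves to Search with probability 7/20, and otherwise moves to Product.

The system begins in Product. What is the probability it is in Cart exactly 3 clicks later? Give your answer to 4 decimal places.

0.3350

Propagate the distribution vector 3 clicks from Product.
After 0 clicks: (1.0000, 0.0000, 0.0000)
After 1 click: (0.2000, 0.4000, 0.4000)
After 2 clicks: (0.3400, 0.3400, 0.3200)
After 3 clicks: (0.3150, 0.3500, 0.3350)
P(in Cart after 3 clicks) = 0.3350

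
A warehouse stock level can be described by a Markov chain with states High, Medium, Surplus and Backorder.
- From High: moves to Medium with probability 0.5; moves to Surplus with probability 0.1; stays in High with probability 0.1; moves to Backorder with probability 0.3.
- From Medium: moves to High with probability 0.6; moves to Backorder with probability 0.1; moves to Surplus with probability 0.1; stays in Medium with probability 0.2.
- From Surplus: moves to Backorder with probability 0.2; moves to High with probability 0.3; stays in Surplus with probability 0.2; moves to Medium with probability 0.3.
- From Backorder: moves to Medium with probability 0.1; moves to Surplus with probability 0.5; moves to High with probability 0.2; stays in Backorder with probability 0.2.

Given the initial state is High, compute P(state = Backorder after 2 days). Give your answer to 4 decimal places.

Propagate the distribution vector 2 days from High.
After 0 days: (1.0000, 0.0000, 0.0000, 0.0000)
After 1 day: (0.1000, 0.5000, 0.1000, 0.3000)
After 2 days: (0.4000, 0.2100, 0.2300, 0.1600)
P(in Backorder after 2 days) = 0.1600

0.1600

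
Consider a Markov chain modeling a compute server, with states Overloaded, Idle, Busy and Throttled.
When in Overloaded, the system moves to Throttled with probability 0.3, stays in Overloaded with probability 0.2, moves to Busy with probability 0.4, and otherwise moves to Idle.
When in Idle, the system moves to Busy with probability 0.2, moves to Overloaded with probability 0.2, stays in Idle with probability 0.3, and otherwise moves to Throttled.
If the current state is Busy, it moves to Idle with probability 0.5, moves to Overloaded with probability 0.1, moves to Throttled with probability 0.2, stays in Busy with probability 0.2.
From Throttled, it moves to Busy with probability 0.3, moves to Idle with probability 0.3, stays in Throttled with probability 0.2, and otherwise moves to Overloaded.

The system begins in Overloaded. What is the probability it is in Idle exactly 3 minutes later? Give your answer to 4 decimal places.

Propagate the distribution vector 3 minutes from Overloaded.
After 0 minutes: (1.0000, 0.0000, 0.0000, 0.0000)
After 1 minute: (0.2000, 0.1000, 0.4000, 0.3000)
After 2 minutes: (0.1600, 0.3400, 0.2700, 0.2300)
After 3 minutes: (0.1730, 0.3220, 0.2550, 0.2500)
P(in Idle after 3 minutes) = 0.3220

0.3220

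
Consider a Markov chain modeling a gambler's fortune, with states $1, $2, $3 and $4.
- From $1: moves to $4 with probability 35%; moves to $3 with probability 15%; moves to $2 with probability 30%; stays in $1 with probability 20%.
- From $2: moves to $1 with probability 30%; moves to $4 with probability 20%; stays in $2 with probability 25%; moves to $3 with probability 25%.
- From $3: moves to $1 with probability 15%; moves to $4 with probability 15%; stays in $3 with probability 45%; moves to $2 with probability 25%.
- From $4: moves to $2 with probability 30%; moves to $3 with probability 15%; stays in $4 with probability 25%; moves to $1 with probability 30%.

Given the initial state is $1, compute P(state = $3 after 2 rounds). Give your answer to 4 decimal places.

Propagate the distribution vector 2 rounds from $1.
After 0 rounds: (1.0000, 0.0000, 0.0000, 0.0000)
After 1 round: (0.2000, 0.3000, 0.1500, 0.3500)
After 2 rounds: (0.2575, 0.2775, 0.2250, 0.2400)
P(in $3 after 2 rounds) = 0.2250

0.2250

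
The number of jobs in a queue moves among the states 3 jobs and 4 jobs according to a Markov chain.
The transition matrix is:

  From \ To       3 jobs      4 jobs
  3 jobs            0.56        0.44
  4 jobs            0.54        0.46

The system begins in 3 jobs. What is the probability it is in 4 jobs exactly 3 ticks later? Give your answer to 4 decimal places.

0.4490

Propagate the distribution vector 3 ticks from 3 jobs.
After 0 ticks: (1.0000, 0.0000)
After 1 tick: (0.5600, 0.4400)
After 2 ticks: (0.5512, 0.4488)
After 3 ticks: (0.5510, 0.4490)
P(in 4 jobs after 3 ticks) = 0.4490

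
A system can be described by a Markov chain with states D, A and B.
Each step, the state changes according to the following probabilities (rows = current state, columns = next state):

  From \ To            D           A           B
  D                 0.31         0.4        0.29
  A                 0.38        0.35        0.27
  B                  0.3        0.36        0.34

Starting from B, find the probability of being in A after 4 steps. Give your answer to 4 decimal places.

Propagate the distribution vector 4 steps from B.
After 0 steps: (0.0000, 0.0000, 1.0000)
After 1 step: (0.3000, 0.3600, 0.3400)
After 2 steps: (0.3318, 0.3684, 0.2998)
After 3 steps: (0.3328, 0.3696, 0.2976)
After 4 steps: (0.3329, 0.3696, 0.2975)
P(in A after 4 steps) = 0.3696

0.3696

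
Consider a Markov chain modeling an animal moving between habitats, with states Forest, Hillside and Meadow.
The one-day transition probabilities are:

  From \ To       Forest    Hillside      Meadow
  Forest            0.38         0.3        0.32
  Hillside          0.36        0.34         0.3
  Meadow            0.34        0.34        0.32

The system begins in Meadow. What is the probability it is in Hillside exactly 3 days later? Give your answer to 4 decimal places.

Propagate the distribution vector 3 days from Meadow.
After 0 days: (0.0000, 0.0000, 1.0000)
After 1 day: (0.3400, 0.3400, 0.3200)
After 2 days: (0.3604, 0.3264, 0.3132)
After 3 days: (0.3609, 0.3256, 0.3135)
P(in Hillside after 3 days) = 0.3256

0.3256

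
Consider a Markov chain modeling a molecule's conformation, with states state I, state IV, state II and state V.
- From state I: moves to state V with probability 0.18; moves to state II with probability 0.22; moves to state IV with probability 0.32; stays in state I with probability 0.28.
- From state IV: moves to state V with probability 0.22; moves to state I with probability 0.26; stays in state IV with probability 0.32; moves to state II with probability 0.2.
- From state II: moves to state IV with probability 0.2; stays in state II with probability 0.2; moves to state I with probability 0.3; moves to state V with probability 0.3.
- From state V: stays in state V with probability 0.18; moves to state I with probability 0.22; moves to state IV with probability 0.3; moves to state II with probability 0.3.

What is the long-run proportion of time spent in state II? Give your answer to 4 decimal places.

Let the stationary distribution be π with π = πP and π_1 + π_2 + π_3 + π_4 = 1.
π_1 = 0.28·π_1 + 0.26·π_2 + 0.3·π_3 + 0.22·π_4
π_2 = 0.32·π_1 + 0.32·π_2 + 0.2·π_3 + 0.3·π_4
π_3 = 0.22·π_1 + 0.2·π_2 + 0.2·π_3 + 0.3·π_4
Solving with the normalization constraint gives π = (0.2656, 0.2884, 0.2272, 0.2188).
So the stationary probability of state II is 0.2272.

0.2272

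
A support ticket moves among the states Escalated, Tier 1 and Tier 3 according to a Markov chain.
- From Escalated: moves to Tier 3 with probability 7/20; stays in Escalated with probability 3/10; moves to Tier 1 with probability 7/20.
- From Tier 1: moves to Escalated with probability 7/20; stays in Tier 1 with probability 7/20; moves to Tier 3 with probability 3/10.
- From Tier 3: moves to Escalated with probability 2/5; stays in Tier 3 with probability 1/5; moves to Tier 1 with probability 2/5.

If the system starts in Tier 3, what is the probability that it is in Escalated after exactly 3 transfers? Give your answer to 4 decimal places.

0.3480

Propagate the distribution vector 3 transfers from Tier 3.
After 0 transfers: (0.0000, 0.0000, 1.0000)
After 1 transfer: (0.4000, 0.4000, 0.2000)
After 2 transfers: (0.3400, 0.3600, 0.3000)
After 3 transfers: (0.3480, 0.3650, 0.2870)
P(in Escalated after 3 transfers) = 0.3480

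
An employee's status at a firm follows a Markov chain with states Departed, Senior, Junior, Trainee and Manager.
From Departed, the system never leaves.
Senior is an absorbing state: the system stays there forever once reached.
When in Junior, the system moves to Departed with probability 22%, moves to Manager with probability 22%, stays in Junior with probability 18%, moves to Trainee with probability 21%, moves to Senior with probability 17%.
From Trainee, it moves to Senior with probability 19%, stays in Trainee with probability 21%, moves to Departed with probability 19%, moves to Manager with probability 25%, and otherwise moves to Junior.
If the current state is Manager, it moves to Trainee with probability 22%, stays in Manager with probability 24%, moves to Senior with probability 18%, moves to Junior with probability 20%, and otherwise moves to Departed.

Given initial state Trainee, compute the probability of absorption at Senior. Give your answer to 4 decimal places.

0.4949

Let h(s) be the probability of absorption at Senior starting from transient state s. Then h(Senior) = 1 and h(Departed) = 0. By first-step analysis:
h(Junior) = 0.22·0 + 0.17·1 + 0.18·h(Junior) + 0.21·h(Trainee) + 0.22·h(Manager)
h(Trainee) = 0.19·0 + 0.19·1 + 0.16·h(Junior) + 0.21·h(Trainee) + 0.25·h(Manager)
h(Manager) = 0.16·0 + 0.18·1 + 0.2·h(Junior) + 0.22·h(Trainee) + 0.24·h(Manager)
Solving: h(Junior) = 0.4692, h(Trainee) = 0.4949, h(Manager) = 0.5036.
Starting from Trainee, the probability is 0.4949.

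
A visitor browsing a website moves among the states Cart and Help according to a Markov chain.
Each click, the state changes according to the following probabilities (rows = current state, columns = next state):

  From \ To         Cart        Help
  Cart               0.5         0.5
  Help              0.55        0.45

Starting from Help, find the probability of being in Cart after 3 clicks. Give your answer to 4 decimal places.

0.5239

Propagate the distribution vector 3 clicks from Help.
After 0 clicks: (0.0000, 1.0000)
After 1 click: (0.5500, 0.4500)
After 2 clicks: (0.5225, 0.4775)
After 3 clicks: (0.5239, 0.4761)
P(in Cart after 3 clicks) = 0.5239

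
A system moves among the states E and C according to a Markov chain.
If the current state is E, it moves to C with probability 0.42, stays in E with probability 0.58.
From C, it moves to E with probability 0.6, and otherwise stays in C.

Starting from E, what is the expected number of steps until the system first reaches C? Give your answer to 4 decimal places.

2.3810

Let t(s) be the expected number of steps to first reach C from state s, with t(C) = 0. Conditioning on the first step:
t(E) = 1 + 0.58·t(E)
Solving: t(E) = 2.3810.
Expected steps from E to C: 2.3810.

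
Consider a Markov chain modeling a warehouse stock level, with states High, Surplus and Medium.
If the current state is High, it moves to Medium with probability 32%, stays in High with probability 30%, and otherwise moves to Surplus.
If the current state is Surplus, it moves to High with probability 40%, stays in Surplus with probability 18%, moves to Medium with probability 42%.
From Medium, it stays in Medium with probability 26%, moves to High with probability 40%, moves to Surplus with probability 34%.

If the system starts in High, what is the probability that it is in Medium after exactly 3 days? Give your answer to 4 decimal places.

0.3288

Propagate the distribution vector 3 days from High.
After 0 days: (1.0000, 0.0000, 0.0000)
After 1 day: (0.3000, 0.3800, 0.3200)
After 2 days: (0.3700, 0.2912, 0.3388)
After 3 days: (0.3630, 0.3082, 0.3288)
P(in Medium after 3 days) = 0.3288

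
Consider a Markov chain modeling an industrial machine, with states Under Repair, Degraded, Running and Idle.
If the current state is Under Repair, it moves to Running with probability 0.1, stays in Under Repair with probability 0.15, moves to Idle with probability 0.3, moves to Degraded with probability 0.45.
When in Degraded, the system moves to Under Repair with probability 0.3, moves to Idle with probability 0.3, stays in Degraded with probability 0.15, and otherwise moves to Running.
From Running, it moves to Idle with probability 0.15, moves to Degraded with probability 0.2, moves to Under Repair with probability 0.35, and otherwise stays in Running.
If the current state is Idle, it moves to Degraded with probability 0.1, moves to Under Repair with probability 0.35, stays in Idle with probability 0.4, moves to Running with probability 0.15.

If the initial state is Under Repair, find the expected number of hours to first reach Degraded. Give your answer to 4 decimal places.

Let t(s) be the expected number of hours to first reach Degraded from state s, with t(Degraded) = 0. Conditioning on the first hour:
t(Under Repair) = 1 + 0.15·t(Under Repair) + 0.1·t(Running) + 0.3·t(Idle)
t(Running) = 1 + 0.35·t(Under Repair) + 0.3·t(Running) + 0.15·t(Idle)
t(Idle) = 1 + 0.35·t(Under Repair) + 0.15·t(Running) + 0.4·t(Idle)
Solving: t(Under Repair) = 3.2715, t(Running) = 4.0472, t(Idle) = 4.5868.
Expected hours from Under Repair to Degraded: 3.2715.

3.2715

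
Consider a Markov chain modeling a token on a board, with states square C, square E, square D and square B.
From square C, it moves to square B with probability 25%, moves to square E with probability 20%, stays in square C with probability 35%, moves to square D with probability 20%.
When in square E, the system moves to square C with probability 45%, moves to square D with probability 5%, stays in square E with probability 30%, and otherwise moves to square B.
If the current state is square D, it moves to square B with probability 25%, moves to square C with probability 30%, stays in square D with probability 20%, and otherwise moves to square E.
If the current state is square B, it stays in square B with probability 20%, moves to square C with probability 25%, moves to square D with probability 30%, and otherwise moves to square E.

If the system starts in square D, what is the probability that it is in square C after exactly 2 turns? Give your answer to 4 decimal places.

Propagate the distribution vector 2 turns from square D.
After 0 turns: (0.0000, 0.0000, 1.0000, 0.0000)
After 1 turn: (0.3000, 0.2500, 0.2000, 0.2500)
After 2 turns: (0.3400, 0.2475, 0.1875, 0.2250)
P(in square C after 2 turns) = 0.3400

0.3400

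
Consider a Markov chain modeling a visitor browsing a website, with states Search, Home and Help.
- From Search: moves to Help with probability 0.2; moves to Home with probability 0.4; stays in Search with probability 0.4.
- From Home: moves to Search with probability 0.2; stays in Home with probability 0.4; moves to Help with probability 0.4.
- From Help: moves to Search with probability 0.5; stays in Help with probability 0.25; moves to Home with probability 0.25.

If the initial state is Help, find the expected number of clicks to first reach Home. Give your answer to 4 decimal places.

3.1429

Let t(s) be the expected number of clicks to first reach Home from state s, with t(Home) = 0. Conditioning on the first click:
t(Search) = 1 + 0.4·t(Search) + 0.2·t(Help)
t(Help) = 1 + 0.5·t(Search) + 0.25·t(Help)
Solving: t(Search) = 2.7143, t(Help) = 3.1429.
Expected clicks from Help to Home: 3.1429.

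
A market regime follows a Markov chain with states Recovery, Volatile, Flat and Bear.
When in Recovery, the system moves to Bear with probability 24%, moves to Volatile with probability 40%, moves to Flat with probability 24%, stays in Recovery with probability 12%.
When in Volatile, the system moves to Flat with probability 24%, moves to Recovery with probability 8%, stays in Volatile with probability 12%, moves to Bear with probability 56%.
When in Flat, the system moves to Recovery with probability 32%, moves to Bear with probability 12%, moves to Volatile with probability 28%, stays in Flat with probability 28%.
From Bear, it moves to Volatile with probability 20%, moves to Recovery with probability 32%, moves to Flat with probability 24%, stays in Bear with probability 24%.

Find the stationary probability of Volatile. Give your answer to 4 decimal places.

0.2440

Let the stationary distribution be π with π = πP and π_1 + π_2 + π_3 + π_4 = 1.
π_1 = 0.12·π_1 + 0.08·π_2 + 0.32·π_3 + 0.32·π_4
π_2 = 0.4·π_1 + 0.12·π_2 + 0.28·π_3 + 0.2·π_4
π_3 = 0.24·π_1 + 0.24·π_2 + 0.28·π_3 + 0.24·π_4
Solving with the normalization constraint gives π = (0.2179, 0.2440, 0.2500, 0.2881).
So the stationary probability of Volatile is 0.2440.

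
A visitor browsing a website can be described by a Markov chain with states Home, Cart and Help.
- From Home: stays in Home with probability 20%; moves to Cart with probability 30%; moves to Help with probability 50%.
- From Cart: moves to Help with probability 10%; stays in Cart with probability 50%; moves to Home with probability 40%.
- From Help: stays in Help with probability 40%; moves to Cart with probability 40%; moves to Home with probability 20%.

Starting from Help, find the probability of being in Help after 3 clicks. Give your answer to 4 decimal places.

0.3020

Propagate the distribution vector 3 clicks from Help.
After 0 clicks: (0.0000, 0.0000, 1.0000)
After 1 click: (0.2000, 0.4000, 0.4000)
After 2 clicks: (0.2800, 0.4200, 0.3000)
After 3 clicks: (0.2840, 0.4140, 0.3020)
P(in Help after 3 clicks) = 0.3020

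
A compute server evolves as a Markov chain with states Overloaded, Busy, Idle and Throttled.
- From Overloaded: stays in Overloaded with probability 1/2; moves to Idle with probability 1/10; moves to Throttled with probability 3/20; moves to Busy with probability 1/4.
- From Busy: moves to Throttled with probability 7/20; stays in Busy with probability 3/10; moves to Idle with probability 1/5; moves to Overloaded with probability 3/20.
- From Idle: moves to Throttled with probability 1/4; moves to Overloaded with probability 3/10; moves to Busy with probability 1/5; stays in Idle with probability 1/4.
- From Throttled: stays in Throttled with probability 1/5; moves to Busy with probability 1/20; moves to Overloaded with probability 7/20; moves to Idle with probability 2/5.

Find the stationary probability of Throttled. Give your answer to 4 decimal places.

Let the stationary distribution be π with π = πP and π_1 + π_2 + π_3 + π_4 = 1.
π_1 = 0.5·π_1 + 0.15·π_2 + 0.3·π_3 + 0.35·π_4
π_2 = 0.25·π_1 + 0.3·π_2 + 0.2·π_3 + 0.05·π_4
π_3 = 0.1·π_1 + 0.2·π_2 + 0.25·π_3 + 0.4·π_4
Solving with the normalization constraint gives π = (0.3507, 0.2043, 0.2208, 0.2242).
So the stationary probability of Throttled is 0.2242.

0.2242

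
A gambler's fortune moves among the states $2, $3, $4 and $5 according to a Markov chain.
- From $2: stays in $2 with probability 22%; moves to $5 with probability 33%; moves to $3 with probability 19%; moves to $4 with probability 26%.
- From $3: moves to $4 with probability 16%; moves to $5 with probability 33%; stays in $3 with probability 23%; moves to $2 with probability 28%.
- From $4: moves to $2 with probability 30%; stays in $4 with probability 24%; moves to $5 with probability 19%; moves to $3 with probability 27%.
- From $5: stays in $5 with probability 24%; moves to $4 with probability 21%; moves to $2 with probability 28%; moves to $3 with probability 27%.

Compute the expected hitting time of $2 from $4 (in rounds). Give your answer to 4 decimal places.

3.4478

Let t(s) be the expected number of rounds to first reach $2 from state s, with t($2) = 0. Conditioning on the first round:
t($3) = 1 + 0.23·t($3) + 0.16·t($4) + 0.33·t($5)
t($4) = 1 + 0.27·t($3) + 0.24·t($4) + 0.19·t($5)
t($5) = 1 + 0.27·t($3) + 0.21·t($4) + 0.24·t($5)
Solving: t($3) = 3.5238, t($4) = 3.4478, t($5) = 3.5204.
Expected rounds from $4 to $2: 3.4478.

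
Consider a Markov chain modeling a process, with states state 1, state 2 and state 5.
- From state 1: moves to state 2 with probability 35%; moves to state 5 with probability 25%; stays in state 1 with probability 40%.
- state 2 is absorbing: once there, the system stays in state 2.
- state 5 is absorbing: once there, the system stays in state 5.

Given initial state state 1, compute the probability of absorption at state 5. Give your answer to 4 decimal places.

Let h(s) be the probability of absorption at state 5 starting from transient state s. Then h(state 5) = 1 and h(state 2) = 0. By first-step analysis:
h(state 1) = 0.4·h(state 1) + 0.35·0 + 0.25·1
Solving: h(state 1) = 0.4167.
Starting from state 1, the probability is 0.4167.

0.4167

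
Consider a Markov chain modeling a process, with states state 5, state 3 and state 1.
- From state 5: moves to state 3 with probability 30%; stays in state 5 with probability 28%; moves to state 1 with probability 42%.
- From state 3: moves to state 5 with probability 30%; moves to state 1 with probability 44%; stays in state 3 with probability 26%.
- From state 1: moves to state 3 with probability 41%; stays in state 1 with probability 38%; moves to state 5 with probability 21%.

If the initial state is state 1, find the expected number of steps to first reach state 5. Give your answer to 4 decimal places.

4.1307

Let t(s) be the expected number of steps to first reach state 5 from state s, with t(state 5) = 0. Conditioning on the first step:
t(state 3) = 1 + 0.26·t(state 3) + 0.44·t(state 1)
t(state 1) = 1 + 0.41·t(state 3) + 0.38·t(state 1)
Solving: t(state 3) = 3.8075, t(state 1) = 4.1307.
Expected steps from state 1 to state 5: 4.1307.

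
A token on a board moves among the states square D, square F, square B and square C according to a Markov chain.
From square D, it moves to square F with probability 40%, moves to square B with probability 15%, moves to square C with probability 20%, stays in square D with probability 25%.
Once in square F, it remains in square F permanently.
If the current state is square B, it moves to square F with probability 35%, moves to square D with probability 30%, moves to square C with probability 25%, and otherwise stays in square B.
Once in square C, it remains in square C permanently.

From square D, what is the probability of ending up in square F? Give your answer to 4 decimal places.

Let h(s) be the probability of absorption at square F starting from transient state s. Then h(square F) = 1 and h(square C) = 0. By first-step analysis:
h(square D) = 0.25·h(square D) + 0.4·1 + 0.15·h(square B) + 0.2·0
h(square B) = 0.3·h(square D) + 0.35·1 + 0.1·h(square B) + 0.25·0
Solving: h(square D) = 0.6548, h(square B) = 0.6071.
Starting from square D, the probability is 0.6548.

0.6548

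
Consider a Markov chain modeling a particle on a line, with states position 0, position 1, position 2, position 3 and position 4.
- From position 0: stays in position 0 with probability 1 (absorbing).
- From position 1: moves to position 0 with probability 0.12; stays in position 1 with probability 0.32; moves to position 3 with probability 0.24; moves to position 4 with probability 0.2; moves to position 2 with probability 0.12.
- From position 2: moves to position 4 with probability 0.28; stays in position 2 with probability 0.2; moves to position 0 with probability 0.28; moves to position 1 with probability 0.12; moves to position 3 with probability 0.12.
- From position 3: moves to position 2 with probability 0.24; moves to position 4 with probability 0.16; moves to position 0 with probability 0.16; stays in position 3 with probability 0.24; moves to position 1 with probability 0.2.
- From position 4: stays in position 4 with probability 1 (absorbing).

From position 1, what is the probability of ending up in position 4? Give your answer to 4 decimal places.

Let h(s) be the probability of absorption at position 4 starting from transient state s. Then h(position 4) = 1 and h(position 0) = 0. By first-step analysis:
h(position 1) = 0.12·0 + 0.32·h(position 1) + 0.12·h(position 2) + 0.24·h(position 3) + 0.2·1
h(position 2) = 0.28·0 + 0.12·h(position 1) + 0.2·h(position 2) + 0.12·h(position 3) + 0.28·1
h(position 3) = 0.16·0 + 0.2·h(position 1) + 0.24·h(position 2) + 0.24·h(position 3) + 0.16·1
Solving: h(position 1) = 0.5692, h(position 2) = 0.5138, h(position 3) = 0.5226.
Starting from position 1, the probability is 0.5692.

0.5692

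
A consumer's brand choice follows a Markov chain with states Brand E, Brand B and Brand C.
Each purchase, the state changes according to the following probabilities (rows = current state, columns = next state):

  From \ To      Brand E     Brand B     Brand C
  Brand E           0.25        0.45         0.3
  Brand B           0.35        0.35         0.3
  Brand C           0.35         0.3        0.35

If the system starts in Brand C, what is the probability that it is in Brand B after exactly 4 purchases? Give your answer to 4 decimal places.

Propagate the distribution vector 4 purchases from Brand C.
After 0 purchases: (0.0000, 0.0000, 1.0000)
After 1 purchase: (0.3500, 0.3000, 0.3500)
After 2 purchases: (0.3150, 0.3675, 0.3175)
After 3 purchases: (0.3185, 0.3656, 0.3159)
After 4 purchases: (0.3182, 0.3661, 0.3158)
P(in Brand B after 4 purchases) = 0.3661

0.3661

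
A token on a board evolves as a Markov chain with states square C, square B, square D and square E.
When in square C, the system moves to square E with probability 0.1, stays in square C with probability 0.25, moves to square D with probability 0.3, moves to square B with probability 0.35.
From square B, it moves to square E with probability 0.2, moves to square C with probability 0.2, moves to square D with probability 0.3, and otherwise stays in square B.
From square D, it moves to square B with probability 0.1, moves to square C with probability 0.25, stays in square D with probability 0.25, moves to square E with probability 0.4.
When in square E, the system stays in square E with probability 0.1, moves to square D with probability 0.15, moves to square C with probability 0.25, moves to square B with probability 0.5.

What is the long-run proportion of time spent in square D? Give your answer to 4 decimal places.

Let the stationary distribution be π with π = πP and π_1 + π_2 + π_3 + π_4 = 1.
π_1 = 0.25·π_1 + 0.2·π_2 + 0.25·π_3 + 0.25·π_4
π_2 = 0.35·π_1 + 0.3·π_2 + 0.1·π_3 + 0.5·π_4
π_3 = 0.3·π_1 + 0.3·π_2 + 0.25·π_3 + 0.15·π_4
Solving with the normalization constraint gives π = (0.2349, 0.3019, 0.2561, 0.2070).
So the stationary probability of square D is 0.2561.

0.2561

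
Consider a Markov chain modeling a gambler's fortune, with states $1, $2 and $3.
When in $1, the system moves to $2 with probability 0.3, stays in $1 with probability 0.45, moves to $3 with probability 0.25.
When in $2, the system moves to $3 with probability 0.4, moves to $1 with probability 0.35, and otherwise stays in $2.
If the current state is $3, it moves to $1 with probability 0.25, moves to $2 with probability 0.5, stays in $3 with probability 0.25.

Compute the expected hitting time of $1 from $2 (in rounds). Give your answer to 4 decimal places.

3.1724

Let t(s) be the expected number of rounds to first reach $1 from state s, with t($1) = 0. Conditioning on the first round:
t($2) = 1 + 0.25·t($2) + 0.4·t($3)
t($3) = 1 + 0.5·t($2) + 0.25·t($3)
Solving: t($2) = 3.1724, t($3) = 3.4483.
Expected rounds from $2 to $1: 3.1724.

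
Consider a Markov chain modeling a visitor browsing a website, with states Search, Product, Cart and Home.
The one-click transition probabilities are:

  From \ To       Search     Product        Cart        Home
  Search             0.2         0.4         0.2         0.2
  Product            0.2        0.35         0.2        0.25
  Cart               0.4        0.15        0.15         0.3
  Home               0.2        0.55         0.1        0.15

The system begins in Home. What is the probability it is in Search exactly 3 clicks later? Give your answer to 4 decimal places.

0.2360

Propagate the distribution vector 3 clicks from Home.
After 0 clicks: (0.0000, 0.0000, 0.0000, 1.0000)
After 1 click: (0.2000, 0.5500, 0.1000, 0.1500)
After 2 clicks: (0.2200, 0.3700, 0.1800, 0.2300)
After 3 clicks: (0.2360, 0.3710, 0.1680, 0.2250)
P(in Search after 3 clicks) = 0.2360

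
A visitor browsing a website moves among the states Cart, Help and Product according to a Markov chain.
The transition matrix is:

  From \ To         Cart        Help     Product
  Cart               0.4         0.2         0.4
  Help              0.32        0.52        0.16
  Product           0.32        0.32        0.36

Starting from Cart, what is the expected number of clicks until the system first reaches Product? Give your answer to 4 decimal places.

Let t(s) be the expected number of clicks to first reach Product from state s, with t(Product) = 0. Conditioning on the first click:
t(Cart) = 1 + 0.4·t(Cart) + 0.2·t(Help)
t(Help) = 1 + 0.32·t(Cart) + 0.52·t(Help)
Solving: t(Cart) = 3.0357, t(Help) = 4.1071.
Expected clicks from Cart to Product: 3.0357.

3.0357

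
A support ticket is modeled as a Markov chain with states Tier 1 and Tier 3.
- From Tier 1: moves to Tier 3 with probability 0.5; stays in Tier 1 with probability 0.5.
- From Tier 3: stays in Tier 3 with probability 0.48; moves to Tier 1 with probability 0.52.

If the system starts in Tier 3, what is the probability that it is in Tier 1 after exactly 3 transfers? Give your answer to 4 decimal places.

0.5098

Propagate the distribution vector 3 transfers from Tier 3.
After 0 transfers: (0.0000, 1.0000)
After 1 transfer: (0.5200, 0.4800)
After 2 transfers: (0.5096, 0.4904)
After 3 transfers: (0.5098, 0.4902)
P(in Tier 1 after 3 transfers) = 0.5098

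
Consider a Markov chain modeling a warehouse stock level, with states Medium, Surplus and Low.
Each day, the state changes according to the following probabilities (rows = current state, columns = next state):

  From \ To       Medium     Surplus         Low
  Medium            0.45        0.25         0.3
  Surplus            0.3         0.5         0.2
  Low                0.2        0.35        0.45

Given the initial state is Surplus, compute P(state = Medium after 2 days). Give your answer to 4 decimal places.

0.3250

Sum over the intermediate state after 1 day:
P = P(Surplus→Medium)·P(Medium→Medium) + P(Surplus→Surplus)·P(Surplus→Medium) + P(Surplus→Low)·P(Low→Medium)
  = 0.3×0.45 + 0.5×0.3 + 0.2×0.2
  = 0.1350 + 0.1500 + 0.0400 = 0.3250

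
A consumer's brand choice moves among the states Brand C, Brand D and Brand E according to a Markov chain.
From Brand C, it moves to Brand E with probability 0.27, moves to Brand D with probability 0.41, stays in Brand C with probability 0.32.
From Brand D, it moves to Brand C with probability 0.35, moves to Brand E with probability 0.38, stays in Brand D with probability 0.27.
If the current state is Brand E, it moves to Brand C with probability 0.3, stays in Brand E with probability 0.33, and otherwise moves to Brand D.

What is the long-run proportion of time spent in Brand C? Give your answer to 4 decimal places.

Let the stationary distribution be π with π = πP and π_1 + π_2 + π_3 = 1.
π_1 = 0.32·π_1 + 0.35·π_2 + 0.3·π_3
π_2 = 0.41·π_1 + 0.27·π_2 + 0.37·π_3
Solving with the normalization constraint gives π = (0.3239, 0.3481, 0.3280).
So the stationary probability of Brand C is 0.3239.

0.3239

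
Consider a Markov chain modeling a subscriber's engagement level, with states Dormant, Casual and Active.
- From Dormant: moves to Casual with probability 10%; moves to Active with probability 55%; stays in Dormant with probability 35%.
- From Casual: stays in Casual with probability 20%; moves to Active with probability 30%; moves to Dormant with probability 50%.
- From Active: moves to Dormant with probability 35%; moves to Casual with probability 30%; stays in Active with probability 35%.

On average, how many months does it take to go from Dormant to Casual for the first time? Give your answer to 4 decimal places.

5.2174

Let t(s) be the expected number of months to first reach Casual from state s, with t(Casual) = 0. Conditioning on the first month:
t(Dormant) = 1 + 0.35·t(Dormant) + 0.55·t(Active)
t(Active) = 1 + 0.35·t(Dormant) + 0.35·t(Active)
Solving: t(Dormant) = 5.2174, t(Active) = 4.3478.
Expected months from Dormant to Casual: 5.2174.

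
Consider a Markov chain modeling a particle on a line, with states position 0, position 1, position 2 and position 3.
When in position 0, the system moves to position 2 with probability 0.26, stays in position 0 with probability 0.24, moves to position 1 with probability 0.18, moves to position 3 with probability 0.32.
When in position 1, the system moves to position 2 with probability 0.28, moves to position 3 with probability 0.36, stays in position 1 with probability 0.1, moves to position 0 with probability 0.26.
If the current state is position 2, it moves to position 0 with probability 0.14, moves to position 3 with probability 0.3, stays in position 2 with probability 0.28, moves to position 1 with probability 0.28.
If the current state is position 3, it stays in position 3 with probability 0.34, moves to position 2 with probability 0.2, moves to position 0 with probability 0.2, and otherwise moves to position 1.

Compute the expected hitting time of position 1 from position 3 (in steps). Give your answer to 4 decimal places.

Let t(s) be the expected number of steps to first reach position 1 from state s, with t(position 1) = 0. Conditioning on the first step:
t(position 0) = 1 + 0.24·t(position 0) + 0.26·t(position 2) + 0.32·t(position 3)
t(position 2) = 1 + 0.14·t(position 0) + 0.28·t(position 2) + 0.3·t(position 3)
t(position 3) = 1 + 0.2·t(position 0) + 0.2·t(position 2) + 0.34·t(position 3)
Solving: t(position 0) = 4.3425, t(position 2) = 3.9061, t(position 3) = 4.0147.
Expected steps from position 3 to position 1: 4.0147.

4.0147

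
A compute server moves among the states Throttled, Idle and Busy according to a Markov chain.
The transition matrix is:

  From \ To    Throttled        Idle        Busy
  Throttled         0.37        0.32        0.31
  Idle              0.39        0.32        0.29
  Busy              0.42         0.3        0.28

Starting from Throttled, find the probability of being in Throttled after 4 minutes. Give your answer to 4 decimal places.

Propagate the distribution vector 4 minutes from Throttled.
After 0 minutes: (1.0000, 0.0000, 0.0000)
After 1 minute: (0.3700, 0.3200, 0.3100)
After 2 minutes: (0.3919, 0.3138, 0.2943)
After 3 minutes: (0.3910, 0.3141, 0.2949)
After 4 minutes: (0.3910, 0.3141, 0.2949)
P(in Throttled after 4 minutes) = 0.3910

0.3910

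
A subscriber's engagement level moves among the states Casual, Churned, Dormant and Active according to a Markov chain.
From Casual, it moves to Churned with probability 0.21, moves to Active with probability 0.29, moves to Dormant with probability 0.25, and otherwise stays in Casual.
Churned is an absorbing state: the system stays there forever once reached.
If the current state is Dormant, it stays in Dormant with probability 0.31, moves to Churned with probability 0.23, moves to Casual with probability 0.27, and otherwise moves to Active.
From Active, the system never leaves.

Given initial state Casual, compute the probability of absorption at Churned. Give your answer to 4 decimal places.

0.4498

Let h(s) be the probability of absorption at Churned starting from transient state s. Then h(Churned) = 1 and h(Active) = 0. By first-step analysis:
h(Casual) = 0.25·h(Casual) + 0.21·1 + 0.25·h(Dormant) + 0.29·0
h(Dormant) = 0.27·h(Casual) + 0.23·1 + 0.31·h(Dormant) + 0.19·0
Solving: h(Casual) = 0.4498, h(Dormant) = 0.5093.
Starting from Casual, the probability is 0.4498.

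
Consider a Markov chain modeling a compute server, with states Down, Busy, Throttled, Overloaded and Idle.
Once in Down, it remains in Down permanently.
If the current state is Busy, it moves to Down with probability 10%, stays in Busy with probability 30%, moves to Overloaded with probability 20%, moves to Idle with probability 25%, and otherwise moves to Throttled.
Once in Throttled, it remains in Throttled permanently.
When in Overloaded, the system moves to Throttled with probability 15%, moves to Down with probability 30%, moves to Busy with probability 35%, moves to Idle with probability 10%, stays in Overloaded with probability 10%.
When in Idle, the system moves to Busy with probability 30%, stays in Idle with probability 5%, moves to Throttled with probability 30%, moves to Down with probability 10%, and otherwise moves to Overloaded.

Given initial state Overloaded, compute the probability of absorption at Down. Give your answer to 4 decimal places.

0.5464

Let h(s) be the probability of absorption at Down starting from transient state s. Then h(Down) = 1 and h(Throttled) = 0. By first-step analysis:
h(Busy) = 0.1·1 + 0.3·h(Busy) + 0.15·0 + 0.2·h(Overloaded) + 0.25·h(Idle)
h(Overloaded) = 0.3·1 + 0.35·h(Busy) + 0.15·0 + 0.1·h(Overloaded) + 0.1·h(Idle)
h(Idle) = 0.1·1 + 0.3·h(Busy) + 0.3·0 + 0.25·h(Overloaded) + 0.05·h(Idle)
Solving: h(Busy) = 0.4372, h(Overloaded) = 0.5464, h(Idle) = 0.3871.
Starting from Overloaded, the probability is 0.5464.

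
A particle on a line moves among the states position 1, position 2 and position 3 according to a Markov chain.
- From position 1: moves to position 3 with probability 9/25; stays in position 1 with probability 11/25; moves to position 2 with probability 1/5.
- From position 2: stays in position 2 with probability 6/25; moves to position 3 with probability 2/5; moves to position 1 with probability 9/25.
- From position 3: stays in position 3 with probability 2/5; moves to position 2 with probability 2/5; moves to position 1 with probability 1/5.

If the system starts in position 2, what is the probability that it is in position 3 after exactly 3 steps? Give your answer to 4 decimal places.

Propagate the distribution vector 3 steps from position 2.
After 0 steps: (0.0000, 1.0000, 0.0000)
After 1 step: (0.3600, 0.2400, 0.4000)
After 2 steps: (0.3248, 0.2896, 0.3856)
After 3 steps: (0.3243, 0.2887, 0.3870)
P(in position 3 after 3 steps) = 0.3870

0.3870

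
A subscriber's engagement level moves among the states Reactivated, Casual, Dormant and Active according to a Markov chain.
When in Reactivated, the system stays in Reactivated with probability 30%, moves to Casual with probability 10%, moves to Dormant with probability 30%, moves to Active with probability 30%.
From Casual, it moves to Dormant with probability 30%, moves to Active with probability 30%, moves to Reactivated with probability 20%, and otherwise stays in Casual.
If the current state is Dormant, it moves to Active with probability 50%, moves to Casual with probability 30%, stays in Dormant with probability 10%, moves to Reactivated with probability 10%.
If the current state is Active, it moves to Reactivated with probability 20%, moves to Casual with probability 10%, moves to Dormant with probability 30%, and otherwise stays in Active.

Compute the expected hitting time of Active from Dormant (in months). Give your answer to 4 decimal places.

2.3810

Let t(s) be the expected number of months to first reach Active from state s, with t(Active) = 0. Conditioning on the first month:
t(Reactivated) = 1 + 0.3·t(Reactivated) + 0.1·t(Casual) + 0.3·t(Dormant)
t(Casual) = 1 + 0.2·t(Reactivated) + 0.2·t(Casual) + 0.3·t(Dormant)
t(Dormant) = 1 + 0.1·t(Reactivated) + 0.3·t(Casual) + 0.1·t(Dormant)
Solving: t(Reactivated) = 2.8571, t(Casual) = 2.8571, t(Dormant) = 2.3810.
Expected months from Dormant to Active: 2.3810.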